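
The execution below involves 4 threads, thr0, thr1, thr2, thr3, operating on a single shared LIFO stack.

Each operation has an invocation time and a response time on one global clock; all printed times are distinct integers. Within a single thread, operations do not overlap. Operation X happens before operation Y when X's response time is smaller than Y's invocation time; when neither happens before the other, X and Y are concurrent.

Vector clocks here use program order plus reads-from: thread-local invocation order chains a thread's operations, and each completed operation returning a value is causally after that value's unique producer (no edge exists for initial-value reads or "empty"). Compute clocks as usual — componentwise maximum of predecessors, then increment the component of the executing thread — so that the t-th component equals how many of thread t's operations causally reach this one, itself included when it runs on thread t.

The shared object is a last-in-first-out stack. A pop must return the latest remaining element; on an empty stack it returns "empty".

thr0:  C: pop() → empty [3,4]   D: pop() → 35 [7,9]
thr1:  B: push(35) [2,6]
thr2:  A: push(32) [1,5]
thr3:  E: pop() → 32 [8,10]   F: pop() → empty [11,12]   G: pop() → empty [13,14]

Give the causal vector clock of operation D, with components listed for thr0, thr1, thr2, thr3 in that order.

invoked at 1, A has no predecessors; its own thr2 bump gives (0, 0, 1, 0)
invoked at 2, B has no predecessors; its own thr1 bump gives (0, 1, 0, 0)
invoked at 3, C has no predecessors; its own thr0 bump gives (1, 0, 0, 0)
invoked at 8, E merges VC(A)=(0, 0, 1, 0) and bumps thr3's slot → (0, 0, 1, 1)
invoked at 11, F merges VC(E)=(0, 0, 1, 1) and bumps thr3's slot → (0, 0, 1, 2)
invoked at 7, D merges VC(B)=(0, 1, 0, 0), VC(C)=(1, 0, 0, 0) and bumps thr0's slot → (2, 1, 0, 0)
invoked at 13, G merges VC(F)=(0, 0, 1, 2) and bumps thr3's slot → (0, 0, 1, 3)
target: VC(D) = (2, 1, 0, 0)

(2, 1, 0, 0)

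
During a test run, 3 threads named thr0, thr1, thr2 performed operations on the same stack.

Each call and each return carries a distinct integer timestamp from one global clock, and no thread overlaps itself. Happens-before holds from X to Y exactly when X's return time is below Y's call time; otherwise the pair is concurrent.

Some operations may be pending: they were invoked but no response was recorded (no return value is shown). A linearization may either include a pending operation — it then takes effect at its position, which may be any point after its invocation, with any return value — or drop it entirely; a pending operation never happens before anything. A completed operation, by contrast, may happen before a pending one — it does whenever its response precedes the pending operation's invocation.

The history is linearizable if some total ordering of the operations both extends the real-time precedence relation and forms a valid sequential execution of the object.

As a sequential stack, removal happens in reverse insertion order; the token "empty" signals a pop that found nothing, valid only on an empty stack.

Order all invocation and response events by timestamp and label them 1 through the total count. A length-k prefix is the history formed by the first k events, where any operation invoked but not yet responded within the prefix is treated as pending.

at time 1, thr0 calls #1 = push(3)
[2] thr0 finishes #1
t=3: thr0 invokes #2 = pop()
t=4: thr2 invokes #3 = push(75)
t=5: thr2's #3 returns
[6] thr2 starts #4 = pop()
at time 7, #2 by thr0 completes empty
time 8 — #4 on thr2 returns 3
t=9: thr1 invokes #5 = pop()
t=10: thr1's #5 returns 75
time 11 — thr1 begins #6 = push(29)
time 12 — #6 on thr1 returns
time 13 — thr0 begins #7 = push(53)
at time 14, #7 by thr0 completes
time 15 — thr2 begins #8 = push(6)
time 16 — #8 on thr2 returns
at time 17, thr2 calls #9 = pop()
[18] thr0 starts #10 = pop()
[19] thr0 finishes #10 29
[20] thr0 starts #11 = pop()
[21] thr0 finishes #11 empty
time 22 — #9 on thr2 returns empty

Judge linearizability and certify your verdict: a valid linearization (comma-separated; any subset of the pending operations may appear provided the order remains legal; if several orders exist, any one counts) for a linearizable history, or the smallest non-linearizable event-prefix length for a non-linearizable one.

not linearizable — minimal violating prefix: 7 events

already the first 7 events (up to #2's response at time 7) admit no linearization; the first 6 still do
the 3 completed operations admit 2 real-time orders; each fails the stack replay
no completion choice of the 1 pending operation (#4) rescues it — every subset was tried
one such order, #1, #2, #3 (pending dropped), breaks at step 2 where #2 pop() → empty is illegal
one such order, #1, #3, #2 (pending dropped), breaks at step 3 where #2 pop() → empty is illegal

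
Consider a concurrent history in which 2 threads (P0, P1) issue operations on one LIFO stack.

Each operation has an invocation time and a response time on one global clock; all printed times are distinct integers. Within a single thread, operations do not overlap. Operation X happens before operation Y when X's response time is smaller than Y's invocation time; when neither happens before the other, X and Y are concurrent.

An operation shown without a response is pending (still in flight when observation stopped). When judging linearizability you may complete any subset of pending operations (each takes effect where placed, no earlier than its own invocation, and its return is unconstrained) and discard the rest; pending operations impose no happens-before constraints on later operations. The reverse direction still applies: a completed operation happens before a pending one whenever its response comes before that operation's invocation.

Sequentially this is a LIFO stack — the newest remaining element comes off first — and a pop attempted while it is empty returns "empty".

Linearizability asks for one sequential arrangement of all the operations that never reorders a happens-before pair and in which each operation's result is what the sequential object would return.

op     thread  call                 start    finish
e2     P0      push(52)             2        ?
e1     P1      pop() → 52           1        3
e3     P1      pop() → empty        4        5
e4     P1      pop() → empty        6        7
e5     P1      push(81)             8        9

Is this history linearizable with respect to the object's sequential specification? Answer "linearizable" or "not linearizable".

linearizable

one valid linearization: e2, e1, e3, e4, e5
1. e2 push(52) (pending, included), leaving stack <52>
2. e1 pop() → 52, leaving stack <>
3. e3 pop() → empty, leaving stack <>
4. e4 pop() → empty, leaving stack <>
5. e5 push(81), leaving stack <81>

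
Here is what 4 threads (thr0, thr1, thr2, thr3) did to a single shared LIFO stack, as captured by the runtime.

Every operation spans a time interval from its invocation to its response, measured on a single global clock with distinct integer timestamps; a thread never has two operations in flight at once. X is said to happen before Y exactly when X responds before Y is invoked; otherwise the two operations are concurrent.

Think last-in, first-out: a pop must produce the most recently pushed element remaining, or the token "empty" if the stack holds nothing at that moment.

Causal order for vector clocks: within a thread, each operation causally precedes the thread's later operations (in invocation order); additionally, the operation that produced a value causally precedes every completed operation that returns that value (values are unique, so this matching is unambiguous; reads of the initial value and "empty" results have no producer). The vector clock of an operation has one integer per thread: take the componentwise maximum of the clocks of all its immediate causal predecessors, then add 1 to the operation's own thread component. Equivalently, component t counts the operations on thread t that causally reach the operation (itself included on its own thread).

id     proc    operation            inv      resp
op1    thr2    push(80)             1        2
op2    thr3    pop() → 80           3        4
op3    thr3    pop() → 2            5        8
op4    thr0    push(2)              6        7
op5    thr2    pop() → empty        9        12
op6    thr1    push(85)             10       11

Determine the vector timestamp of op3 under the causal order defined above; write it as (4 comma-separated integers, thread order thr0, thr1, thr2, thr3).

(1, 0, 1, 2)

no predecessors for op1 (invoked 1): thr2 increments from zero → (0, 0, 1, 0)
no predecessors for op6 (invoked 10): thr1 increments from zero → (0, 1, 0, 0)
no predecessors for op4 (invoked 6): thr0 increments from zero → (1, 0, 0, 0)
from VC(op1)=(0, 0, 1, 0), op2 (invoked 3) maxes components and bumps thr3 → (0, 0, 1, 1)
from VC(op1)=(0, 0, 1, 0), op5 (invoked 9) maxes components and bumps thr2 → (0, 0, 2, 0)
from VC(op2)=(0, 0, 1, 1), VC(op4)=(1, 0, 0, 0), op3 (invoked 5) maxes components and bumps thr3 → (1, 0, 1, 2)
target: VC(op3) = (1, 0, 1, 2)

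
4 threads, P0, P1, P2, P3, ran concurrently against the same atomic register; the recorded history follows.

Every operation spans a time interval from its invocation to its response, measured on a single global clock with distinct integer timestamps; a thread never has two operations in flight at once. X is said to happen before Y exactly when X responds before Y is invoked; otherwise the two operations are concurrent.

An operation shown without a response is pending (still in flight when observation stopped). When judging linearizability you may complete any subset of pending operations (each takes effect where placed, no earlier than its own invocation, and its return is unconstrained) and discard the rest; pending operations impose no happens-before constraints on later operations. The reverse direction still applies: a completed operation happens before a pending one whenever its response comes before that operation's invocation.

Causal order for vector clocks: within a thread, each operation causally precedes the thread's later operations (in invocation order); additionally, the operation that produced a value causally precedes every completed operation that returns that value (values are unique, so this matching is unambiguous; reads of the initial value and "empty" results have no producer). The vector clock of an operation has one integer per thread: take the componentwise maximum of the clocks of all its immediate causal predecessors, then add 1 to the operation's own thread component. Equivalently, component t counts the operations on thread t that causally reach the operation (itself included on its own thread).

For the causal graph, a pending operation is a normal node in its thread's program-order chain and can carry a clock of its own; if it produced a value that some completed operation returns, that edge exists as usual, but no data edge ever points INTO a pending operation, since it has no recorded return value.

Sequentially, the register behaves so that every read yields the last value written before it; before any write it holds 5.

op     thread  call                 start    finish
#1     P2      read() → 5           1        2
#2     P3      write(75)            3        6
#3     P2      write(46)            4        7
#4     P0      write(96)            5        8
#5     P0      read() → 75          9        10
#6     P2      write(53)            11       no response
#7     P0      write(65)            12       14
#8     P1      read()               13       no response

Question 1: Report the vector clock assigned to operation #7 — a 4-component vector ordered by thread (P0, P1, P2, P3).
Answer: (3, 0, 0, 1)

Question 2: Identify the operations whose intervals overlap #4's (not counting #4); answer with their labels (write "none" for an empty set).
Answer: #2, #3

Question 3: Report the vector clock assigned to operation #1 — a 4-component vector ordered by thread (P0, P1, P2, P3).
Answer: (0, 0, 1, 0)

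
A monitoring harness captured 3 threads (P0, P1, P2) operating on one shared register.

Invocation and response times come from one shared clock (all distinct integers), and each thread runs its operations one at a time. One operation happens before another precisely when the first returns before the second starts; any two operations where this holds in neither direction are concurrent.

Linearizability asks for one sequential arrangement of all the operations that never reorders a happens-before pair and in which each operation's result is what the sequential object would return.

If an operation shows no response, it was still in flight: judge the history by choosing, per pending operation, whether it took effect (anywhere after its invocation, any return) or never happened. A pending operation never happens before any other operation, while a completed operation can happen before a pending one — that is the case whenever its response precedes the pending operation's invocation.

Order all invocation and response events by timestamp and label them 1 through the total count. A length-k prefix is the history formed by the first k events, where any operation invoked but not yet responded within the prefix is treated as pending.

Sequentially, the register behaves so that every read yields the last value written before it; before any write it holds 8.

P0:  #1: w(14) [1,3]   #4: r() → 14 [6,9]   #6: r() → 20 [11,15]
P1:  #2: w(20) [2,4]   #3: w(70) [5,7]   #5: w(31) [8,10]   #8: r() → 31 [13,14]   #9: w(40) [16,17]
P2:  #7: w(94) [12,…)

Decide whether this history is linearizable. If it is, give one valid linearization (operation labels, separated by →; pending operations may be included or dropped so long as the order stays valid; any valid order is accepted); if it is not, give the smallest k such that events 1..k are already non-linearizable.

events 1..14 are fine; event 15 — the response of #6 at time 15 — makes the prefix non-linearizable
every one of the 12 real-time-consistent orders over 7 completed register ops fails the sequential spec
every completion of the 1 pending operation (#7) was checked; none linearizes
e.g. #1, #2, #3, #4, #5, #6, #8 (pending dropped): illegal at step 4, since #4 r() → 14 cannot apply there
e.g. #1, #2, #3, #4, #5, #8, #6 (pending dropped): illegal at step 4, since #4 r() → 14 cannot apply there

not linearizable — minimal violating prefix: 15 events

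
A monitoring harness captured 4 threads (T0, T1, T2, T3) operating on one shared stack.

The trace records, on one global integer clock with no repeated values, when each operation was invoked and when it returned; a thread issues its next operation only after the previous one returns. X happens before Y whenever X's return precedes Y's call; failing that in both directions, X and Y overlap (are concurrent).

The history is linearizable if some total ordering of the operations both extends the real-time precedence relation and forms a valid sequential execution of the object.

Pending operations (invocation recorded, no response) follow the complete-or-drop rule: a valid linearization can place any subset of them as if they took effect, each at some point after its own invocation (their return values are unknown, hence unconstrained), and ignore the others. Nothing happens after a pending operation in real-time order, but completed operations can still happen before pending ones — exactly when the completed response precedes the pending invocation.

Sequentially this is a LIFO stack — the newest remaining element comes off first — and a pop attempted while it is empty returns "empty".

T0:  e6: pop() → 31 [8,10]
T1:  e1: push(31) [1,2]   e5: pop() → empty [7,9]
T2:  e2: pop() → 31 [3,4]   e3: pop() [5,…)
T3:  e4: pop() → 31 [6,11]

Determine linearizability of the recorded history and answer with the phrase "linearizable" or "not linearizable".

the violation lands at event 10, e6's response at time 10: events 1..9 linearize, events 1..10 do not
2 orders of the 4 completed stack ops respect real time; none is legal
every completion of the 2 pending operations (e3, e4) was checked; none linearizes
sample order e1, e2, e5, e6 (pending dropped) stalls at step 4 — e6 pop() → 31 has no legal effect
sample order e1, e2, e6, e5 (pending dropped) stalls at step 3 — e6 pop() → 31 has no legal effect

not linearizable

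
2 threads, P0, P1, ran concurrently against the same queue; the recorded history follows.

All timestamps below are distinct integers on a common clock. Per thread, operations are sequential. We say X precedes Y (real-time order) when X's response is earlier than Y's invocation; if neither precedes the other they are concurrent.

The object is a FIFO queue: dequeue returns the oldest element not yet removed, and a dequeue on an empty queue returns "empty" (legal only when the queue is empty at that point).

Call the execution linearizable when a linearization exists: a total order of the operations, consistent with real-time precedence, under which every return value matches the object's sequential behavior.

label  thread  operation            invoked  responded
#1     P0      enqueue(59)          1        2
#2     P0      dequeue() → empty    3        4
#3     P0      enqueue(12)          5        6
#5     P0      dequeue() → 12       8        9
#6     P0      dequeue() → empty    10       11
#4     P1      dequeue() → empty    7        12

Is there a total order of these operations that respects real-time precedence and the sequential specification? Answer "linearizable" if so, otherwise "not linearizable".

through event 3 a valid linearization exists; event 4 (#2 responding at time 4) ends that
the sole real-time-consistent order of 2 completed operations fails the queue replay
e.g. #1, #2: illegal at step 2, since #2 dequeue() → empty cannot apply there

not linearizable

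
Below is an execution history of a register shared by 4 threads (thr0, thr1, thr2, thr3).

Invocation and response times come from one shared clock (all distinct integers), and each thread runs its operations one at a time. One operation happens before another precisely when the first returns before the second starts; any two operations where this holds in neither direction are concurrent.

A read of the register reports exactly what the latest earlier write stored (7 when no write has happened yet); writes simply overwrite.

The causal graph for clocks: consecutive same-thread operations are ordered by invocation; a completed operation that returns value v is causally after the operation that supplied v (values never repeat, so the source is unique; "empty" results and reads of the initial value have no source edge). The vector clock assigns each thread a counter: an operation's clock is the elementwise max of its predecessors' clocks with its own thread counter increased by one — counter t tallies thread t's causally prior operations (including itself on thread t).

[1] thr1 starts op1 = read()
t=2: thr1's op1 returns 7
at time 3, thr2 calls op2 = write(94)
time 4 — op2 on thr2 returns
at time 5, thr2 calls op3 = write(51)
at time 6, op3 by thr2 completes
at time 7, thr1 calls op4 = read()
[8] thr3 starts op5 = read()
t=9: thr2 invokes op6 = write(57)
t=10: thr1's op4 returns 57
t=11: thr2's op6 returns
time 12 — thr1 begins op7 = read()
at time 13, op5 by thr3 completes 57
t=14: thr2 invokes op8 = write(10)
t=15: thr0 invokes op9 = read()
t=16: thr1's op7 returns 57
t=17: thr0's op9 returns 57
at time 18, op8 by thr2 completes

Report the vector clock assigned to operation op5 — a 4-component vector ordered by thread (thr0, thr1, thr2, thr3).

root op op2, invoked 3: fresh clock plus thr2's own tick → (0, 0, 1, 0)
root op op1, invoked 1: fresh clock plus thr1's own tick → (0, 1, 0, 0)
invoked at 5, op3 merges VC(op2)=(0, 0, 1, 0) and bumps thr2's slot → (0, 0, 2, 0)
invoked at 9, op6 merges VC(op3)=(0, 0, 2, 0) and bumps thr2's slot → (0, 0, 3, 0)
invoked at 8, op5 merges VC(op6)=(0, 0, 3, 0) and bumps thr3's slot → (0, 0, 3, 1)
invoked at 14, op8 merges VC(op6)=(0, 0, 3, 0) and bumps thr2's slot → (0, 0, 4, 0)
invoked at 15, op9 merges VC(op6)=(0, 0, 3, 0) and bumps thr0's slot → (1, 0, 3, 0)
invoked at 7, op4 merges VC(op1)=(0, 1, 0, 0), VC(op6)=(0, 0, 3, 0) and bumps thr1's slot → (0, 2, 3, 0)
invoked at 12, op7 merges VC(op4)=(0, 2, 3, 0), VC(op6)=(0, 0, 3, 0) and bumps thr1's slot → (0, 3, 3, 0)
target: VC(op5) = (0, 0, 3, 1)

(0, 0, 3, 1)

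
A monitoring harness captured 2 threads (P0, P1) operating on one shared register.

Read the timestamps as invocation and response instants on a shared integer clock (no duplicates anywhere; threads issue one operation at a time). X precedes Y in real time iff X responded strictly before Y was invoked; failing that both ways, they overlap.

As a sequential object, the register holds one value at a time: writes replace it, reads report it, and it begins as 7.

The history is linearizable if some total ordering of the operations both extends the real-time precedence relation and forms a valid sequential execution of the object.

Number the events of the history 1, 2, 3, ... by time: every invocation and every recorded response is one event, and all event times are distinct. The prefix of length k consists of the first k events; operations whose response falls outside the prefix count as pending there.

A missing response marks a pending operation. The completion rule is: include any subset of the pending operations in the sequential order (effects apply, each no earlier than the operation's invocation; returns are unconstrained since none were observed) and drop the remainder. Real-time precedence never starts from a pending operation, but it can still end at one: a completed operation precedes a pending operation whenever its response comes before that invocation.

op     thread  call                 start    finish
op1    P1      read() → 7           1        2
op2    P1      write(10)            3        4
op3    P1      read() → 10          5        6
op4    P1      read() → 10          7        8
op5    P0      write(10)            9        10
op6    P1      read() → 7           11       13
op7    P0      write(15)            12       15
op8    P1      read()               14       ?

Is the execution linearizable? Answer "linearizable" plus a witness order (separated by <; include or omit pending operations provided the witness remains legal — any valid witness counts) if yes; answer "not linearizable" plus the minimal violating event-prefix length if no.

not linearizable — minimal violating prefix: 13 events

events 1..12 are fine; event 13 — the response of op6 at time 13 — makes the prefix non-linearizable
a single order respects real time; the 6 completed register operations fail replay along it
include/drop combinations of the 1 pending operation (op7) were all tried; none helps
for example op1, op2, op3, op4, op5, op6 (pending dropped) fails at step 6: op6 read() → 7 is not legal there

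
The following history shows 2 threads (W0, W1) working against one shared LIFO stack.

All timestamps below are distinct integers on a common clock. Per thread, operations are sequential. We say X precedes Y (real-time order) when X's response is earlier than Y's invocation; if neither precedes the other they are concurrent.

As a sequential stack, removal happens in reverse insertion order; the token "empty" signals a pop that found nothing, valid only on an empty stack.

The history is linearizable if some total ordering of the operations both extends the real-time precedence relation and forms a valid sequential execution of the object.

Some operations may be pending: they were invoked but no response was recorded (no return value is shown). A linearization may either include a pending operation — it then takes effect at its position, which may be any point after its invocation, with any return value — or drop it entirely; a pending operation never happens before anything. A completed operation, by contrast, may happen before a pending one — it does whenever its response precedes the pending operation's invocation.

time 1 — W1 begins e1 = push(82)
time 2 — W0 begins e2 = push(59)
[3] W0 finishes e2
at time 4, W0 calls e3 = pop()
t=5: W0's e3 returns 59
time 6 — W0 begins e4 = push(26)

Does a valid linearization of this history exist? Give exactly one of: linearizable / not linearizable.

linearizable

a witness: e1, e2, e3
step 1: e1 push(82) (pending, included) — stack <82>
step 2: e2 push(59) — stack <82,59>
step 3: e3 pop() → 59 — stack <82>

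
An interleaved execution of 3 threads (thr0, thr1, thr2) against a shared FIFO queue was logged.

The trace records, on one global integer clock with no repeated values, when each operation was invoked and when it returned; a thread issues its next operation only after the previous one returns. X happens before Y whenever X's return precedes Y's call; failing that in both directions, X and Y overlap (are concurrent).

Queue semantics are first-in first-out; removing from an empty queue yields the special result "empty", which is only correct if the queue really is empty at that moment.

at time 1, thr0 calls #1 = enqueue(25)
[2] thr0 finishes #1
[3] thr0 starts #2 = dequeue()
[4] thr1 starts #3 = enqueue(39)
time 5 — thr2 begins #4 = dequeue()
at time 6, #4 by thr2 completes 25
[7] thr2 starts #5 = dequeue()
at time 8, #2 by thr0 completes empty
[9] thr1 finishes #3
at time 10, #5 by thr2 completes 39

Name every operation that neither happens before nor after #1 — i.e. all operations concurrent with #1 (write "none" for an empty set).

overlap test against #1 [1,2]: concurrent iff the interval meets 1..2
#2 [3,8]: after
#3 [4,9]: after
#4 [5,6]: after
#5 [7,10]: after

none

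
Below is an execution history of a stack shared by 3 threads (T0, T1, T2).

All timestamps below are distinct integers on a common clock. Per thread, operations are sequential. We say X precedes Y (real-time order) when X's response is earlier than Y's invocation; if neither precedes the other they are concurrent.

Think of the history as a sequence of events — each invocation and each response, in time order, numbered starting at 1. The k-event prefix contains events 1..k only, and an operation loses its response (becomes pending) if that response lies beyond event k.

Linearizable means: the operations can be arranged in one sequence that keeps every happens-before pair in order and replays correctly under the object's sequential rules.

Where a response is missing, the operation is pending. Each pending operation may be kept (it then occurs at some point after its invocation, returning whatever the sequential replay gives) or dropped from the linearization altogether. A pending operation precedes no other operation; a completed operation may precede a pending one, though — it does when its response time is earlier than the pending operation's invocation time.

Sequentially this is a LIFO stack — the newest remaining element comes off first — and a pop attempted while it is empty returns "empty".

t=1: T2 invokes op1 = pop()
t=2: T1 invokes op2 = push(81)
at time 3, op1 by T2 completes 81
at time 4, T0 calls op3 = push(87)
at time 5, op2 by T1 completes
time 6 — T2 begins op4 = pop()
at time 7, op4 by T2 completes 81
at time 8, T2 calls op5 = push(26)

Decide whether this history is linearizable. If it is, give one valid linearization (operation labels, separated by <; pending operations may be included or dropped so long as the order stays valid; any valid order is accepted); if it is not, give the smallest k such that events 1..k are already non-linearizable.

cut after 6 events: linearizable; cut after 7 events (op4 responds, time 7): not linearizable
all 2 real-time-respecting orders fail — 3 completed stack operations, no legal replay
no completion choice of the 1 pending operation (op3) rescues it — every subset was tried
sample order op1, op2, op4 (pending dropped) stalls at step 1 — op1 pop() → 81 has no legal effect
sample order op2, op1, op4 (pending dropped) stalls at step 3 — op4 pop() → 81 has no legal effect

not linearizable — minimal violating prefix: 7 events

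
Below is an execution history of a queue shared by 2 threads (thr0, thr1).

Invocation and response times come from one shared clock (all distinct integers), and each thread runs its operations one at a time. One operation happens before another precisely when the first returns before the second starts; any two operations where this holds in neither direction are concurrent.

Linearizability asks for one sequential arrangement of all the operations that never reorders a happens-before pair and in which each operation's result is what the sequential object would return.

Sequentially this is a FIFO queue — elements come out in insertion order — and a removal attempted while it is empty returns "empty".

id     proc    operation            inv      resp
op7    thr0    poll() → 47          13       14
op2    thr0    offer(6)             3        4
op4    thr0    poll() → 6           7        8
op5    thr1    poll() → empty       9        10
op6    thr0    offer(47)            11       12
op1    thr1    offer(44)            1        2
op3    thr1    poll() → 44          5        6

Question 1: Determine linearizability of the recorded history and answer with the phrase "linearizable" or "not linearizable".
linearizable

a witness: op1, op2, op3, op4, op5, op6, op7
1. op1 offer(44), leaving queue <44>
2. op2 offer(6), leaving queue <44,6>
3. op3 poll() → 44, leaving queue <6>
4. op4 poll() → 6, leaving queue <>
5. op5 poll() → empty, leaving queue <>
6. op6 offer(47), leaving queue <47>
7. op7 poll() → 47, leaving queue <>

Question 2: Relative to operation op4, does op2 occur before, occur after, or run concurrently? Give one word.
Answer: before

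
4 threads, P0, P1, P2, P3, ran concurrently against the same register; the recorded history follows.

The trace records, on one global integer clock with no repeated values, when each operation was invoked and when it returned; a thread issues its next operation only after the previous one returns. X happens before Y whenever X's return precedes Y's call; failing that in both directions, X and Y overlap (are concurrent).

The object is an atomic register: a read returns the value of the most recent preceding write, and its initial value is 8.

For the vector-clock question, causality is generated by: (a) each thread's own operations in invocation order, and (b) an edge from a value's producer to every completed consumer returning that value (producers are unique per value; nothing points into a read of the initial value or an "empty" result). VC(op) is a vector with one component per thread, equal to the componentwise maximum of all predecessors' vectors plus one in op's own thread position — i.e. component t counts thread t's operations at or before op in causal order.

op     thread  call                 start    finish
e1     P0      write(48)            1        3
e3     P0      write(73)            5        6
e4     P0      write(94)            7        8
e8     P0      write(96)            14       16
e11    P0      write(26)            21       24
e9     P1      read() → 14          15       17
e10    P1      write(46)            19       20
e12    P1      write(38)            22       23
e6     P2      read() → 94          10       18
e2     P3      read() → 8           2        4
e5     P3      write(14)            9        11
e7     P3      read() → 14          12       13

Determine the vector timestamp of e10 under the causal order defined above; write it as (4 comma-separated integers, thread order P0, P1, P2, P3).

invoked at 2, e2 has no predecessors; its own P3 bump gives (0, 0, 0, 1)
invoked at 1, e1 has no predecessors; its own P0 bump gives (1, 0, 0, 0)
merge at e5 (invoked 9): VC(e2)=(0, 0, 0, 1), own-thread bump on P3 → (0, 0, 0, 2)
merge at e3 (invoked 5): VC(e1)=(1, 0, 0, 0), own-thread bump on P0 → (2, 0, 0, 0)
merge at e7 (invoked 12): VC(e5)=(0, 0, 0, 2), own-thread bump on P3 → (0, 0, 0, 3)
merge at e9 (invoked 15): VC(e5)=(0, 0, 0, 2), own-thread bump on P1 → (0, 1, 0, 2)
merge at e4 (invoked 7): VC(e3)=(2, 0, 0, 0), own-thread bump on P0 → (3, 0, 0, 0)
merge at e10 (invoked 19): VC(e9)=(0, 1, 0, 2), own-thread bump on P1 → (0, 2, 0, 2)
merge at e6 (invoked 10): VC(e4)=(3, 0, 0, 0), own-thread bump on P2 → (3, 0, 1, 0)
merge at e8 (invoked 14): VC(e4)=(3, 0, 0, 0), own-thread bump on P0 → (4, 0, 0, 0)
merge at e12 (invoked 22): VC(e10)=(0, 2, 0, 2), own-thread bump on P1 → (0, 3, 0, 2)
merge at e11 (invoked 21): VC(e8)=(4, 0, 0, 0), own-thread bump on P0 → (5, 0, 0, 0)
target: VC(e10) = (0, 2, 0, 2)

(0, 2, 0, 2)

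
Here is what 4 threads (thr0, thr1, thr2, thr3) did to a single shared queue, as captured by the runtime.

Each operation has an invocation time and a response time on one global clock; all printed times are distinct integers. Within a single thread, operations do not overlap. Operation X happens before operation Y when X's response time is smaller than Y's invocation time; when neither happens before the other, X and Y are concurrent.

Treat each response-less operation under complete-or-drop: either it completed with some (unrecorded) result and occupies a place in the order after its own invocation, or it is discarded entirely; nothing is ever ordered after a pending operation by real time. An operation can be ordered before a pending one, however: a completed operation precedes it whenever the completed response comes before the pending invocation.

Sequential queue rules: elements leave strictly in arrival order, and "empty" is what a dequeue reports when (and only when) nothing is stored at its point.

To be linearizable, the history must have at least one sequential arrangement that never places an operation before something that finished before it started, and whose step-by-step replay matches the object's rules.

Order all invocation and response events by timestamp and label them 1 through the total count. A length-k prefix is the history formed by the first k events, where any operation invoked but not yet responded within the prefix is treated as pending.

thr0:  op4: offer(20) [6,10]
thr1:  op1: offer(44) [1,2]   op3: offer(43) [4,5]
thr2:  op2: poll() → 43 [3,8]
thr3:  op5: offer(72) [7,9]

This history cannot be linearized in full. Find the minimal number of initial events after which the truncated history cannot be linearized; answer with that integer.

8

a valid linearization of events 1..7 exists, for instance op1, op2, op3:
after step 1 (op1 offer(44)): queue <44>
after step 2 (op2 poll() (pending, included)): queue <>
after step 3 (op3 offer(43)): queue <43>
at event 8 (op2's time-8 response) nothing linearizes any more
no escape via the 2 pending operations (op4, op5): every completion choice fails
sample order op1, op2, op3 (pending dropped) stalls at step 2 — op2 poll() → 43 has no legal effect
sample order op1, op3, op2 (pending dropped) stalls at step 3 — op2 poll() → 43 has no legal effect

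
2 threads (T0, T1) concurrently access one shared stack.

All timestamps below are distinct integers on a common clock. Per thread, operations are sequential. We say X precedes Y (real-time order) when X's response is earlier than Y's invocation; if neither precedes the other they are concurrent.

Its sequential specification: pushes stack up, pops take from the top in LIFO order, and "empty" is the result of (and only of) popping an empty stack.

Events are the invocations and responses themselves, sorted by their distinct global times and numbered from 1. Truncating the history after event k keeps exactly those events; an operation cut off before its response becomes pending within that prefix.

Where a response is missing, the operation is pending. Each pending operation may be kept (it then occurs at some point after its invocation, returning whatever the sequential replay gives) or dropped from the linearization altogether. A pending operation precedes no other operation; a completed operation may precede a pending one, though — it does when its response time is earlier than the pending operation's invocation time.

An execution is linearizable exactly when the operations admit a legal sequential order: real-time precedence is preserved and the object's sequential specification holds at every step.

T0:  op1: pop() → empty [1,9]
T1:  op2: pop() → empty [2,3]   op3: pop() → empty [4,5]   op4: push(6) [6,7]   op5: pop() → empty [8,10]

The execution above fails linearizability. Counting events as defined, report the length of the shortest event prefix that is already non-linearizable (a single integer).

10

a valid linearization of events 1..9 exists, for instance op1, op2, op3, op4:
after step 1 (op1 pop() → empty): stack <>
after step 2 (op2 pop() → empty): stack <>
after step 3 (op3 pop() → empty): stack <>
after step 4 (op4 push(6)): stack <6>
adding event 10 (op5 responds at 10) leaves no legal real-time order
take op1, op2, op3, op4, op5: step 5 already fails, because op5 pop() → empty cannot occur there
take op2, op1, op3, op4, op5: step 5 already fails, because op5 pop() → empty cannot occur there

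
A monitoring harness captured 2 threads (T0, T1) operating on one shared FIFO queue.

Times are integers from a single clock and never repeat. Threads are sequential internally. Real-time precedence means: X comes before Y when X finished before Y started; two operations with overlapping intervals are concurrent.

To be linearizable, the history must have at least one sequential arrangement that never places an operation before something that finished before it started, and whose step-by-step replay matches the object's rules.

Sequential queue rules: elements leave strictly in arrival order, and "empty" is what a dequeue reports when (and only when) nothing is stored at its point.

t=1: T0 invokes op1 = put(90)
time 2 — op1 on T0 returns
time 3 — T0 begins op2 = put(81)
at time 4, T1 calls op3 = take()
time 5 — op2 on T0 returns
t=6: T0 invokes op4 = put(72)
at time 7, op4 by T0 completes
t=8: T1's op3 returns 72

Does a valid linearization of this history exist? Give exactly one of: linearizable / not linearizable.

not linearizable

through event 7 a valid linearization exists; event 8 (op3 responding at time 8) ends that
3 orders of the 4 completed FIFO queue ops respect real time; none is legal
one such order, op1, op2, op3, op4, breaks at step 3 where op3 take() → 72 is illegal
one such order, op1, op2, op4, op3, breaks at step 4 where op3 take() → 72 is illegal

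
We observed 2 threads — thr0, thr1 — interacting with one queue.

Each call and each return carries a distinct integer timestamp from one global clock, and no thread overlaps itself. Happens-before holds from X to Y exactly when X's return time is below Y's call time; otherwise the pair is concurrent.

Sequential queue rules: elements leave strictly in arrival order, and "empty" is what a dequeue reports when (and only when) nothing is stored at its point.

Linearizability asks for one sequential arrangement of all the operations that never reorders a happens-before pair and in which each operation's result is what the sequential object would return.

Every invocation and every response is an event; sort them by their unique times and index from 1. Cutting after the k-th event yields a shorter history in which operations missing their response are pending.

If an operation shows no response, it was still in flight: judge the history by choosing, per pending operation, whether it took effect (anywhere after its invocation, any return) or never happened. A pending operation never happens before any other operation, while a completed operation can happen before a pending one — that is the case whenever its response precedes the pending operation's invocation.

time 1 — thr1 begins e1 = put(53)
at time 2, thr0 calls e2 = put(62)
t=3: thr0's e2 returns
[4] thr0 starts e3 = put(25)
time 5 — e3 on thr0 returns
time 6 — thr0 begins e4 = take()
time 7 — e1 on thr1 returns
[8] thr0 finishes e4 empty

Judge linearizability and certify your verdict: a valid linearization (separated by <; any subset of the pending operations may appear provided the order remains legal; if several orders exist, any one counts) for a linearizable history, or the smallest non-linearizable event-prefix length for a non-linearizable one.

already the first 8 events (up to e4's response at time 8) admit no linearization; the first 7 still do
all 4 real-time-respecting orders fail — 4 completed queue operations, no legal replay
sample order e1, e2, e3, e4 stalls at step 4 — e4 take() → empty has no legal effect
sample order e2, e1, e3, e4 stalls at step 4 — e4 take() → empty has no legal effect

not linearizable — minimal violating prefix: 8 events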